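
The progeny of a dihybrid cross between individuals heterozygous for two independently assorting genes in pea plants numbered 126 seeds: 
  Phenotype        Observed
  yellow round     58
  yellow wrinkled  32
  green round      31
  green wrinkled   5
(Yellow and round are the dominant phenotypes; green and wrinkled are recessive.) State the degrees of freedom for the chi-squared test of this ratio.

A dihybrid F₂ with independent assortment and complete dominance at both loci gives a 9:3:3:1 phenotypic ratio.
A goodness-of-fit test with 4 phenotype classes has df = 4 − 1 = 3.

3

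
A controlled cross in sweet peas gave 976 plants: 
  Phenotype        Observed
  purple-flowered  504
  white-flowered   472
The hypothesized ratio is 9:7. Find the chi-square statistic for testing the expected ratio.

Total ratio parts = 16. Expected numbers out of 976:
  purple-flowered: 976 × 9/16 = 549
  white-flowered: 976 × 7/16 = 427
χ² = Σ (O − E)² / E
  purple-flowered: (504 − 549)² / 549 = 3.6885
  white-flowered: (472 − 427)² / 427 = 4.7424
χ² = 3.6885 + 4.7424 = 8.4309 ≈ 8.431

8.431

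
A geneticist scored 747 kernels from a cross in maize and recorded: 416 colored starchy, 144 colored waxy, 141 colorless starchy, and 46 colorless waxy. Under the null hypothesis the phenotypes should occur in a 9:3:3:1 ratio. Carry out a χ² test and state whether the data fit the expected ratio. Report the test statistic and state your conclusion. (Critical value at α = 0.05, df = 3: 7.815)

0.169; consistent

The 9:3:3:1 ratio has 16 parts, so with N = 747 the expected counts are:
  colored starchy: 747 × 9/16 = 420.1875
  colored waxy: 747 × 3/16 = 140.0625
  colorless starchy: 747 × 3/16 = 140.0625
  colorless waxy: 747 × 1/16 = 46.6875
χ² = Σ (O − E)² / E
  colored starchy: (416 − 420.1875)² / 420.1875 = 0.0417
  colored waxy: (144 − 140.0625)² / 140.0625 = 0.1107
  colorless starchy: (141 − 140.0625)² / 140.0625 = 0.0063
  colorless waxy: (46 − 46.6875)² / 46.6875 = 0.0101
χ² = 0.0417 + 0.1107 + 0.0063 + 0.0101 = 0.1688 ≈ 0.169
Degrees of freedom = 4 − 1 = 3; critical value at α = 0.05 is 7.815.
Since 0.169 < 7.815, we fail to reject the null hypothesis — the data are consistent with the 9:3:3:1 ratio.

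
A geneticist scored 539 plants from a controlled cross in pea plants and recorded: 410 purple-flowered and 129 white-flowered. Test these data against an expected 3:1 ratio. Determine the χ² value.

Under the 3:1 hypothesis (Σ ratio = 4, N = 539):
  purple-flowered: 539 × 3/4 = 404.25
  white-flowered: 539 × 1/4 = 134.75
χ² = Σ (O − E)² / E
  purple-flowered: (410 − 404.25)² / 404.25 = 0.0818
  white-flowered: (129 − 134.75)² / 134.75 = 0.2454
χ² = 0.0818 + 0.2454 = 0.3272 ≈ 0.327

0.327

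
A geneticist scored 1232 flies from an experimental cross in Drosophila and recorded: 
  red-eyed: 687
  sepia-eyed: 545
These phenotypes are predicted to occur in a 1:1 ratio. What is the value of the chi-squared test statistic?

Expected counts for N = 1232 under a 1:1 ratio (total parts = 2):
  red-eyed: 1232 × 1/2 = 616
  sepia-eyed: 1232 × 1/2 = 616
χ² = Σ (O − E)² / E
  red-eyed: (687 − 616)² / 616 = 8.1834
  sepia-eyed: (545 − 616)² / 616 = 8.1834
χ² = 8.1834 + 8.1834 = 16.3668 ≈ 16.367

16.367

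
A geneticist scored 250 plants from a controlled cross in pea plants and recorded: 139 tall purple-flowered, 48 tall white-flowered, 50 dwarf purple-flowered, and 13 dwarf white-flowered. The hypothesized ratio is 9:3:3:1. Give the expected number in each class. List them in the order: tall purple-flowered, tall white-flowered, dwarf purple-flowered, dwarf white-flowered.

Expected counts for N = 250 under a 9:3:3:1 ratio (total parts = 16):
  tall purple-flowered: 250 × 9/16 = 140.625
  tall white-flowered: 250 × 3/16 = 46.875
  dwarf purple-flowered: 250 × 3/16 = 46.875
  dwarf white-flowered: 250 × 1/16 = 15.625

140.625, 46.875, 46.875, 15.625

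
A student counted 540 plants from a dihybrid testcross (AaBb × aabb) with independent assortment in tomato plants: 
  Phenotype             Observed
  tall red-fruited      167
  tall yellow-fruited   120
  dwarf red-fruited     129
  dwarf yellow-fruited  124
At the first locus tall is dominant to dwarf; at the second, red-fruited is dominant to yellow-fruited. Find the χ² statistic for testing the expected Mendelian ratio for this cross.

10.415

A dihybrid testcross with independent assortment gives a 1:1:1:1 ratio.
Expected counts for N = 540 under a 1:1:1:1 ratio (total parts = 4):
  tall red-fruited: 540 × 1/4 = 135
  tall yellow-fruited: 540 × 1/4 = 135
  dwarf red-fruited: 540 × 1/4 = 135
  dwarf yellow-fruited: 540 × 1/4 = 135
χ² = Σ (O − E)² / E
  tall red-fruited: (167 − 135)² / 135 = 7.5852
  tall yellow-fruited: (120 − 135)² / 135 = 1.6667
  dwarf red-fruited: (129 − 135)² / 135 = 0.2667
  dwarf yellow-fruited: (124 − 135)² / 135 = 0.8963
χ² = 7.5852 + 1.6667 + 0.2667 + 0.8963 = 10.4149 ≈ 10.415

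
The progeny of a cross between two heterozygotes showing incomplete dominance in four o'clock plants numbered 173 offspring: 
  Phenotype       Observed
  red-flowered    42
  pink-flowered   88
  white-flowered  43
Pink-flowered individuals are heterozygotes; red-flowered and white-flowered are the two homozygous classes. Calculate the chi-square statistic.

0.064

With incomplete dominance, a heterozygote × heterozygote cross gives a 1:2:1 phenotypic ratio.
The 1:2:1 ratio has 4 parts, so with N = 173 the expected counts are:
  red-flowered: 173 × 1/4 = 43.25
  pink-flowered: 173 × 2/4 = 86.5
  white-flowered: 173 × 1/4 = 43.25
χ² = Σ (O − E)² / E
  red-flowered: (42 − 43.25)² / 43.25 = 0.0361
  pink-flowered: (88 − 86.5)² / 86.5 = 0.0260
  white-flowered: (43 − 43.25)² / 43.25 = 0.0014
χ² = 0.0361 + 0.0260 + 0.0014 = 0.0635 ≈ 0.064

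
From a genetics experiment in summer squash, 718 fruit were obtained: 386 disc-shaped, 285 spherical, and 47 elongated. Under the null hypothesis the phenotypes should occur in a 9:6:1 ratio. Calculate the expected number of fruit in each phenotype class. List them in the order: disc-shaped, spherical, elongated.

403.875, 269.25, 44.875

Under the 9:6:1 hypothesis (Σ ratio = 16, N = 718):
  disc-shaped: 718 × 9/16 = 403.875
  spherical: 718 × 6/16 = 269.25
  elongated: 718 × 1/16 = 44.875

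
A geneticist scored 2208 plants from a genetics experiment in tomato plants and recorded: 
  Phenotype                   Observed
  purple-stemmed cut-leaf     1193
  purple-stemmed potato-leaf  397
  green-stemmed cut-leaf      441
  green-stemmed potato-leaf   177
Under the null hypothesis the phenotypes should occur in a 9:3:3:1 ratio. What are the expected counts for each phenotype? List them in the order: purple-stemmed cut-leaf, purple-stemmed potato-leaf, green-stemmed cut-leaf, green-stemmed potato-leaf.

Expected counts for N = 2208 under a 9:3:3:1 ratio (total parts = 16):
  purple-stemmed cut-leaf: 2208 × 9/16 = 1242
  purple-stemmed potato-leaf: 2208 × 3/16 = 414
  green-stemmed cut-leaf: 2208 × 3/16 = 414
  green-stemmed potato-leaf: 2208 × 1/16 = 138

1242, 414, 414, 138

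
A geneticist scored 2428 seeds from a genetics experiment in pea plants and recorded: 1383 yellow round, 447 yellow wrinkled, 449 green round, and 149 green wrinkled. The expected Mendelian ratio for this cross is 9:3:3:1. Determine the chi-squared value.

0.503

Expected counts for N = 2428 under a 9:3:3:1 ratio (total parts = 16):
  yellow round: 2428 × 9/16 = 1365.75
  yellow wrinkled: 2428 × 3/16 = 455.25
  green round: 2428 × 3/16 = 455.25
  green wrinkled: 2428 × 1/16 = 151.75
χ² = Σ (O − E)² / E
  yellow round: (1383 − 1365.75)² / 1365.75 = 0.2179
  yellow wrinkled: (447 − 455.25)² / 455.25 = 0.1495
  green round: (449 − 455.25)² / 455.25 = 0.0858
  green wrinkled: (149 − 151.75)² / 151.75 = 0.0498
χ² = 0.2179 + 0.1495 + 0.0858 + 0.0498 = 0.503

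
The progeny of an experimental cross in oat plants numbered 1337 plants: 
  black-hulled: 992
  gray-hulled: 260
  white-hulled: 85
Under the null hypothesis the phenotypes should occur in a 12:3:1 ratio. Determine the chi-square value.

0.486

The 12:3:1 ratio has 16 parts, so with N = 1337 the expected counts are:
  black-hulled: 1337 × 12/16 = 1002.75
  gray-hulled: 1337 × 3/16 = 250.6875
  white-hulled: 1337 × 1/16 = 83.5625
χ² = Σ (O − E)² / E
  black-hulled: (992 − 1002.75)² / 1002.75 = 0.1152
  gray-hulled: (260 − 250.6875)² / 250.6875 = 0.3459
  white-hulled: (85 − 83.5625)² / 83.5625 = 0.0247
χ² = 0.1152 + 0.3459 + 0.0247 = 0.4858 ≈ 0.486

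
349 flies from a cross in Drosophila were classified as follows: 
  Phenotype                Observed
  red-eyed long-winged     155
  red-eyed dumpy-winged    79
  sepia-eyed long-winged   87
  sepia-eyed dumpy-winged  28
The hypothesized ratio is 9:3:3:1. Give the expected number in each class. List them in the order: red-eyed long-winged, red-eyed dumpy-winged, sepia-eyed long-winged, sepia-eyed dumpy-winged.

Expected counts for N = 349 under a 9:3:3:1 ratio (total parts = 16):
  red-eyed long-winged: 349 × 9/16 = 196.3125
  red-eyed dumpy-winged: 349 × 3/16 = 65.4375
  sepia-eyed long-winged: 349 × 3/16 = 65.4375
  sepia-eyed dumpy-winged: 349 × 1/16 = 21.8125

196.3125, 65.4375, 65.4375, 21.8125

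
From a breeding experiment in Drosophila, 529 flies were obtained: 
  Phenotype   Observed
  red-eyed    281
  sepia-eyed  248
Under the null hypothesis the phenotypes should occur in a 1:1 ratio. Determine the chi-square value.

2.059

Expected counts for N = 529 under a 1:1 ratio (total parts = 2):
  red-eyed: 529 × 1/2 = 264.5
  sepia-eyed: 529 × 1/2 = 264.5
χ² = Σ (O − E)² / E
  red-eyed: (281 − 264.5)² / 264.5 = 1.0293
  sepia-eyed: (248 − 264.5)² / 264.5 = 1.0293
χ² = 1.0293 + 1.0293 = 2.0586 ≈ 2.059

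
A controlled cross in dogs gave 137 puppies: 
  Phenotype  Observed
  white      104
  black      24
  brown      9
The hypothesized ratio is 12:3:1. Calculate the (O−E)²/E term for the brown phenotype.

0.022

Total ratio parts = 16. Expected numbers out of 137:
  white: 137 × 12/16 = 102.75
  black: 137 × 3/16 = 25.6875
  brown: 137 × 1/16 = 8.5625
Contribution of brown: (9 − 8.5625)² / 8.5625 = 0.0224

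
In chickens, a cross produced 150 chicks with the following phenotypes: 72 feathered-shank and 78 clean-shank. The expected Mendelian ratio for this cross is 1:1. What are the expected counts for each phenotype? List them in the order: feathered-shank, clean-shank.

Under the 1:1 hypothesis (Σ ratio = 2, N = 150):
  feathered-shank: 150 × 1/2 = 75
  clean-shank: 150 × 1/2 = 75

75, 75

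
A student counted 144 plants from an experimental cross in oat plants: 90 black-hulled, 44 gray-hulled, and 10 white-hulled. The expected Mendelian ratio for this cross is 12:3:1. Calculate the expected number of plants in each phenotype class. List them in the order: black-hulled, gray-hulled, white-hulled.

Under the 12:3:1 hypothesis (Σ ratio = 16, N = 144):
  black-hulled: 144 × 12/16 = 108
  gray-hulled: 144 × 3/16 = 27
  white-hulled: 144 × 1/16 = 9

108, 27, 9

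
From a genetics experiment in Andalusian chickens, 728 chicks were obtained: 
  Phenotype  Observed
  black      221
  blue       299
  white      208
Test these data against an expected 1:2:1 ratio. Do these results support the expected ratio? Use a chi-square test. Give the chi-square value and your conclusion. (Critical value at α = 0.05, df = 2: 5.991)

23.679; not consistent

Under the 1:2:1 hypothesis (Σ ratio = 4, N = 728):
  black: 728 × 1/4 = 182
  blue: 728 × 2/4 = 364
  white: 728 × 1/4 = 182
χ² = Σ (O − E)² / E
  black: (221 − 182)² / 182 = 8.3571
  blue: (299 − 364)² / 364 = 11.6071
  white: (208 − 182)² / 182 = 3.7143
χ² = 8.3571 + 11.6071 + 3.7143 = 23.6785 ≈ 23.679
Degrees of freedom = 3 − 1 = 2; critical value at α = 0.05 is 5.991.
Since 23.679 > 5.991, we reject the null hypothesis — the data do not fit the 1:2:1 ratio.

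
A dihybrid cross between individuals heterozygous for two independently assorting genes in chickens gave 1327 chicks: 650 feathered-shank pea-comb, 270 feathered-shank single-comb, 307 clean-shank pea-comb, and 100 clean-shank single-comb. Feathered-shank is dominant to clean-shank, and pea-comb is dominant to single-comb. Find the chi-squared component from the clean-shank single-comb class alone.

A dihybrid F₂ with independent assortment and complete dominance at both loci gives a 9:3:3:1 phenotypic ratio.
Total ratio parts = 16. Expected numbers out of 1327:
  feathered-shank pea-comb: 1327 × 9/16 = 746.4375
  feathered-shank single-comb: 1327 × 3/16 = 248.8125
  clean-shank pea-comb: 1327 × 3/16 = 248.8125
  clean-shank single-comb: 1327 × 1/16 = 82.9375
Contribution of clean-shank single-comb: (100 − 82.9375)² / 82.9375 = 3.5102

3.510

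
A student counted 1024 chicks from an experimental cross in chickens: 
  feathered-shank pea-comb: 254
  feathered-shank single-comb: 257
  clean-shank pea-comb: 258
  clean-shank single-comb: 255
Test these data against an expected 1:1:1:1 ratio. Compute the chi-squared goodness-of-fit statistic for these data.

The 1:1:1:1 ratio has 4 parts, so with N = 1024 the expected counts are:
  feathered-shank pea-comb: 1024 × 1/4 = 256
  feathered-shank single-comb: 1024 × 1/4 = 256
  clean-shank pea-comb: 1024 × 1/4 = 256
  clean-shank single-comb: 1024 × 1/4 = 256
χ² = Σ (O − E)² / E
  feathered-shank pea-comb: (254 − 256)² / 256 = 0.0156
  feathered-shank single-comb: (257 − 256)² / 256 = 0.0039
  clean-shank pea-comb: (258 − 256)² / 256 = 0.0156
  clean-shank single-comb: (255 − 256)² / 256 = 0.0039
χ² = 0.0156 + 0.0039 + 0.0156 + 0.0039 = 0.039

0.039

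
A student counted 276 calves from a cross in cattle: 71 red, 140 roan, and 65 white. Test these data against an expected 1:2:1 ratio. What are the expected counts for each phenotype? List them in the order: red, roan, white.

69, 138, 69

Under the 1:2:1 hypothesis (Σ ratio = 4, N = 276):
  red: 276 × 1/4 = 69
  roan: 276 × 2/4 = 138
  white: 276 × 1/4 = 69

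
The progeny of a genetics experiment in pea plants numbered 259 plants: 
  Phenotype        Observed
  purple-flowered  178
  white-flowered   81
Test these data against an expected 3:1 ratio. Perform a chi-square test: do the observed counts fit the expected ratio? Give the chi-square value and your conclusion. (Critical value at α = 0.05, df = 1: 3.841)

5.438; not consistent

Total ratio parts = 4. Expected numbers out of 259:
  purple-flowered: 259 × 3/4 = 194.25
  white-flowered: 259 × 1/4 = 64.75
χ² = Σ (O − E)² / E
  purple-flowered: (178 − 194.25)² / 194.25 = 1.3594
  white-flowered: (81 − 64.75)² / 64.75 = 4.0782
χ² = 1.3594 + 4.0782 = 5.4376 ≈ 5.438
Degrees of freedom = 2 − 1 = 1; critical value at α = 0.05 is 3.841.
Since 5.438 > 3.841, we reject the null hypothesis — the data do not fit the 3:1 ratio.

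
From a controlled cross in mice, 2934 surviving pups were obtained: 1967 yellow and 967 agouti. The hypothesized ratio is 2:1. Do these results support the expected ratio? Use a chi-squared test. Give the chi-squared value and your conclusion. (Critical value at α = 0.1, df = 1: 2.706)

0.186; consistent

Expected counts for N = 2934 under a 2:1 ratio (total parts = 3):
  yellow: 2934 × 2/3 = 1956
  agouti: 2934 × 1/3 = 978
χ² = Σ (O − E)² / E
  yellow: (1967 − 1956)² / 1956 = 0.0619
  agouti: (967 − 978)² / 978 = 0.1237
χ² = 0.0619 + 0.1237 = 0.1856 ≈ 0.186
Degrees of freedom = 2 − 1 = 1; critical value at α = 0.1 is 2.706.
Since 0.186 < 2.706, we fail to reject the null hypothesis — the data are consistent with the 2:1 ratio.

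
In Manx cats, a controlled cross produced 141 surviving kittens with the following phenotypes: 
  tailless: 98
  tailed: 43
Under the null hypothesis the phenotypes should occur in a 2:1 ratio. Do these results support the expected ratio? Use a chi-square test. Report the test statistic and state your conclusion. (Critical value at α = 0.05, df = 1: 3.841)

Total ratio parts = 3. Expected numbers out of 141:
  tailless: 141 × 2/3 = 94
  tailed: 141 × 1/3 = 47
χ² = Σ (O − E)² / E
  tailless: (98 − 94)² / 94 = 0.1702
  tailed: (43 − 47)² / 47 = 0.3404
χ² = 0.1702 + 0.3404 = 0.5106 ≈ 0.511
Degrees of freedom = 2 − 1 = 1; critical value at α = 0.05 is 3.841.
Since 0.511 < 3.841, we fail to reject the null hypothesis — the data are consistent with the 2:1 ratio.

0.511; consistent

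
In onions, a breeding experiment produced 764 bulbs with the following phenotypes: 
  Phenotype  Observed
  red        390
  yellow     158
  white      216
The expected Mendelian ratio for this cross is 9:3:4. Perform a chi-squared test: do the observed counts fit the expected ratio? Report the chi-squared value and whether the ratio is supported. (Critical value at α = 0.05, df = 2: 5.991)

8.468; not consistent

The 9:3:4 ratio has 16 parts, so with N = 764 the expected counts are:
  red: 764 × 9/16 = 429.75
  yellow: 764 × 3/16 = 143.25
  white: 764 × 4/16 = 191
χ² = Σ (O − E)² / E
  red: (390 − 429.75)² / 429.75 = 3.6767
  yellow: (158 − 143.25)² / 143.25 = 1.5188
  white: (216 − 191)² / 191 = 3.2723
χ² = 3.6767 + 1.5188 + 3.2723 = 8.4678 ≈ 8.468
Degrees of freedom = 3 − 1 = 2; critical value at α = 0.05 is 5.991.
Since 8.468 > 5.991, we reject the null hypothesis — the data do not fit the 9:3:4 ratio.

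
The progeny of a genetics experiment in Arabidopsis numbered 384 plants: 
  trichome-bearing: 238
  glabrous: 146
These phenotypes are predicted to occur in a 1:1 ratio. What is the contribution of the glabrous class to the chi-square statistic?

Total ratio parts = 2. Expected numbers out of 384:
  trichome-bearing: 384 × 1/2 = 192
  glabrous: 384 × 1/2 = 192
Contribution of glabrous: (146 − 192)² / 192 = 11.0208

11.021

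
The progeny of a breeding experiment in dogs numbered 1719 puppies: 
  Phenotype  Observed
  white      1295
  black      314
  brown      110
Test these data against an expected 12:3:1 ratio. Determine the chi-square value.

Total ratio parts = 16. Expected numbers out of 1719:
  white: 1719 × 12/16 = 1289.25
  black: 1719 × 3/16 = 322.3125
  brown: 1719 × 1/16 = 107.4375
χ² = Σ (O − E)² / E
  white: (1295 − 1289.25)² / 1289.25 = 0.0256
  black: (314 − 322.3125)² / 322.3125 = 0.2144
  brown: (110 − 107.4375)² / 107.4375 = 0.0611
χ² = 0.0256 + 0.2144 + 0.0611 = 0.3011 ≈ 0.301

0.301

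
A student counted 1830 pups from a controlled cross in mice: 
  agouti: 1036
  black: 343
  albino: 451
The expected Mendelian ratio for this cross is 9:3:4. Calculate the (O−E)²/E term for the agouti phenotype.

Under the 9:3:4 hypothesis (Σ ratio = 16, N = 1830):
  agouti: 1830 × 9/16 = 1029.375
  black: 1830 × 3/16 = 343.125
  albino: 1830 × 4/16 = 457.5
Contribution of agouti: (1036 − 1029.375)² / 1029.375 = 0.0426

0.043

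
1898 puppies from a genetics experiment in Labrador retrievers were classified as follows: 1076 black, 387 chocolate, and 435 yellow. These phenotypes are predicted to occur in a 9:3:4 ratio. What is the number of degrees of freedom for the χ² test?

2

A goodness-of-fit test with 3 phenotype classes has df = 3 − 1 = 2.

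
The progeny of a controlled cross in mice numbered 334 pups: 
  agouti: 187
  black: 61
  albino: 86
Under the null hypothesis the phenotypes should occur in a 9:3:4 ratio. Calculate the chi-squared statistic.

Under the 9:3:4 hypothesis (Σ ratio = 16, N = 334):
  agouti: 334 × 9/16 = 187.875
  black: 334 × 3/16 = 62.625
  albino: 334 × 4/16 = 83.5
χ² = Σ (O − E)² / E
  agouti: (187 − 187.875)² / 187.875 = 0.0041
  black: (61 − 62.625)² / 62.625 = 0.0422
  albino: (86 − 83.5)² / 83.5 = 0.0749
χ² = 0.0041 + 0.0422 + 0.0749 = 0.1212 ≈ 0.121

0.121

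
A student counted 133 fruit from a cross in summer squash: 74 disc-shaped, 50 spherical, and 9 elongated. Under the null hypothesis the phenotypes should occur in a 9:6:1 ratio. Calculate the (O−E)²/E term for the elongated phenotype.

0.057

Total ratio parts = 16. Expected numbers out of 133:
  disc-shaped: 133 × 9/16 = 74.8125
  spherical: 133 × 6/16 = 49.875
  elongated: 133 × 1/16 = 8.3125
Contribution of elongated: (9 − 8.3125)² / 8.3125 = 0.0569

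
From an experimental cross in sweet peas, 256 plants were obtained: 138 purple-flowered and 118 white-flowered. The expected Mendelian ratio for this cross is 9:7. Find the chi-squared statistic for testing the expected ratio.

Under the 9:7 hypothesis (Σ ratio = 16, N = 256):
  purple-flowered: 256 × 9/16 = 144
  white-flowered: 256 × 7/16 = 112
χ² = Σ (O − E)² / E
  purple-flowered: (138 − 144)² / 144 = 0.2500
  white-flowered: (118 − 112)² / 112 = 0.3214
χ² = 0.2500 + 0.3214 = 0.5714 ≈ 0.571

0.571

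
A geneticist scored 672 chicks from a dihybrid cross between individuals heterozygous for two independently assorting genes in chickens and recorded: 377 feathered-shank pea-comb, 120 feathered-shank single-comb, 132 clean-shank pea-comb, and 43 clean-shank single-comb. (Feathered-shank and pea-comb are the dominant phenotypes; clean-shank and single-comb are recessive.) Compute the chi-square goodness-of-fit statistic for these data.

A dihybrid F₂ with independent assortment and complete dominance at both loci gives a 9:3:3:1 phenotypic ratio.
Expected counts for N = 672 under a 9:3:3:1 ratio (total parts = 16):
  feathered-shank pea-comb: 672 × 9/16 = 378
  feathered-shank single-comb: 672 × 3/16 = 126
  clean-shank pea-comb: 672 × 3/16 = 126
  clean-shank single-comb: 672 × 1/16 = 42
χ² = Σ (O − E)² / E
  feathered-shank pea-comb: (377 − 378)² / 378 = 0.0026
  feathered-shank single-comb: (120 − 126)² / 126 = 0.2857
  clean-shank pea-comb: (132 − 126)² / 126 = 0.2857
  clean-shank single-comb: (43 − 42)² / 42 = 0.0238
χ² = 0.0026 + 0.2857 + 0.2857 + 0.0238 = 0.5978 ≈ 0.598

0.598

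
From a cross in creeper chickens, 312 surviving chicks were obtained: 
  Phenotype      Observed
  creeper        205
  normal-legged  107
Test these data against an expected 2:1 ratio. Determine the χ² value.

Under the 2:1 hypothesis (Σ ratio = 3, N = 312):
  creeper: 312 × 2/3 = 208
  normal-legged: 312 × 1/3 = 104
χ² = Σ (O − E)² / E
  creeper: (205 − 208)² / 208 = 0.0433
  normal-legged: (107 − 104)² / 104 = 0.0865
χ² = 0.0433 + 0.0865 = 0.1298 ≈ 0.130

0.130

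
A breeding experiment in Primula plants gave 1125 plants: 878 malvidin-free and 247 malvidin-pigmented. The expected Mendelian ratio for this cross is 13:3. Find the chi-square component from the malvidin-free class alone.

1.423

Total ratio parts = 16. Expected numbers out of 1125:
  malvidin-free: 1125 × 13/16 = 914.0625
  malvidin-pigmented: 1125 × 3/16 = 210.9375
Contribution of malvidin-free: (878 − 914.0625)² / 914.0625 = 1.4228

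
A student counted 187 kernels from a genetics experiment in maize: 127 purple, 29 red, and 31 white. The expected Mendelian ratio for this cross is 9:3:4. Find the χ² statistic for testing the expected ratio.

10.878

Total ratio parts = 16. Expected numbers out of 187:
  purple: 187 × 9/16 = 105.1875
  red: 187 × 3/16 = 35.0625
  white: 187 × 4/16 = 46.75
χ² = Σ (O − E)² / E
  purple: (127 − 105.1875)² / 105.1875 = 4.5232
  red: (29 − 35.0625)² / 35.0625 = 1.0482
  white: (31 − 46.75)² / 46.75 = 5.3061
χ² = 4.5232 + 1.0482 + 5.3061 = 10.8775 ≈ 10.878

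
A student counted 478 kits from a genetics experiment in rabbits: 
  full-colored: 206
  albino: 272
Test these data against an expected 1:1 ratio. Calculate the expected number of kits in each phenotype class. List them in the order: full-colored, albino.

239, 239

The 1:1 ratio has 2 parts, so with N = 478 the expected counts are:
  full-colored: 478 × 1/2 = 239
  albino: 478 × 1/2 = 239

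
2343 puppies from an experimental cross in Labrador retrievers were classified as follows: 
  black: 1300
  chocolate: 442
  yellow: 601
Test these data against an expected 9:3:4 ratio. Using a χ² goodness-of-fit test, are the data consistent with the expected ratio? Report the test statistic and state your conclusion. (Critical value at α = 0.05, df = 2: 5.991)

Total ratio parts = 16. Expected numbers out of 2343:
  black: 2343 × 9/16 = 1317.9375
  chocolate: 2343 × 3/16 = 439.3125
  yellow: 2343 × 4/16 = 585.75
χ² = Σ (O − E)² / E
  black: (1300 − 1317.9375)² / 1317.9375 = 0.2441
  chocolate: (442 − 439.3125)² / 439.3125 = 0.0164
  yellow: (601 − 585.75)² / 585.75 = 0.3970
χ² = 0.2441 + 0.0164 + 0.3970 = 0.6575 ≈ 0.658
Degrees of freedom = 3 − 1 = 2; critical value at α = 0.05 is 5.991.
Since 0.658 < 5.991, we fail to reject the null hypothesis — the data are consistent with the 9:3:4 ratio.

0.658; consistent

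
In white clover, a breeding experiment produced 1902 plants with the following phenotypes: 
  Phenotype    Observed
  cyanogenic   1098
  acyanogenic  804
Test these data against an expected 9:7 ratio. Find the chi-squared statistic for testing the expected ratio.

1.690

Total ratio parts = 16. Expected numbers out of 1902:
  cyanogenic: 1902 × 9/16 = 1069.875
  acyanogenic: 1902 × 7/16 = 832.125
χ² = Σ (O − E)² / E
  cyanogenic: (1098 − 1069.875)² / 1069.875 = 0.7394
  acyanogenic: (804 − 832.125)² / 832.125 = 0.9506
χ² = 0.7394 + 0.9506 = 1.690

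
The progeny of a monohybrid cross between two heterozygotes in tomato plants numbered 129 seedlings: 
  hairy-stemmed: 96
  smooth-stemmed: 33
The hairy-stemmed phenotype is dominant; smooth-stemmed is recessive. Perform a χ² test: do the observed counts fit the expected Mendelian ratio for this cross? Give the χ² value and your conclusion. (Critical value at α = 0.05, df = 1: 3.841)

0.023; consistent

For a monohybrid cross between heterozygotes with complete dominance, the expected phenotypic ratio is 3:1.
Expected counts for N = 129 under a 3:1 ratio (total parts = 4):
  hairy-stemmed: 129 × 3/4 = 96.75
  smooth-stemmed: 129 × 1/4 = 32.25
χ² = Σ (O − E)² / E
  hairy-stemmed: (96 − 96.75)² / 96.75 = 0.0058
  smooth-stemmed: (33 − 32.25)² / 32.25 = 0.0174
χ² = 0.0058 + 0.0174 = 0.0232 ≈ 0.023
Degrees of freedom = 2 − 1 = 1; critical value at α = 0.05 is 3.841.
Since 0.023 < 3.841, we fail to reject the null hypothesis — the data are consistent with the 3:1 ratio.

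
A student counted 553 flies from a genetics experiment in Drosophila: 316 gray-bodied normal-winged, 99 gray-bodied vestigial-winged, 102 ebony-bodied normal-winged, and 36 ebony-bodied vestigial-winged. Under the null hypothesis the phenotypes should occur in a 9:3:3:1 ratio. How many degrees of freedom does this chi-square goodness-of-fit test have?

A goodness-of-fit test with 4 phenotype classes has df = 4 − 1 = 3.

3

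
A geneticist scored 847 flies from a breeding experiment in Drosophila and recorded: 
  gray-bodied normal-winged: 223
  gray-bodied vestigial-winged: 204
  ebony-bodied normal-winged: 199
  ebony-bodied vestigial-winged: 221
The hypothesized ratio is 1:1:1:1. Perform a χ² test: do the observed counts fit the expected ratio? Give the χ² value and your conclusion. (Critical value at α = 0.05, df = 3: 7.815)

The 1:1:1:1 ratio has 4 parts, so with N = 847 the expected counts are:
  gray-bodied normal-winged: 847 × 1/4 = 211.75
  gray-bodied vestigial-winged: 847 × 1/4 = 211.75
  ebony-bodied normal-winged: 847 × 1/4 = 211.75
  ebony-bodied vestigial-winged: 847 × 1/4 = 211.75
χ² = Σ (O − E)² / E
  gray-bodied normal-winged: (223 − 211.75)² / 211.75 = 0.5977
  gray-bodied vestigial-winged: (204 − 211.75)² / 211.75 = 0.2836
  ebony-bodied normal-winged: (199 − 211.75)² / 211.75 = 0.7677
  ebony-bodied vestigial-winged: (221 − 211.75)² / 211.75 = 0.4041
χ² = 0.5977 + 0.2836 + 0.7677 + 0.4041 = 2.0531 ≈ 2.053
Degrees of freedom = 4 − 1 = 3; critical value at α = 0.05 is 7.815.
Since 2.053 < 7.815, we fail to reject the null hypothesis — the data are consistent with the 1:1:1:1 ratio.

2.053; consistent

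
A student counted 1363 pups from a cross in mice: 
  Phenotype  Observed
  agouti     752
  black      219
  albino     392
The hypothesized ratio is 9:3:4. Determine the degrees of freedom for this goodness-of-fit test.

A goodness-of-fit test with 3 phenotype classes has df = 3 − 1 = 2.

2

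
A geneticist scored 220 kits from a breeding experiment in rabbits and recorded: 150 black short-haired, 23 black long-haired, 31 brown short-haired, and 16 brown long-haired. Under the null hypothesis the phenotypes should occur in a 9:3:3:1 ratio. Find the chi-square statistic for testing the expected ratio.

16.558

The 9:3:3:1 ratio has 16 parts, so with N = 220 the expected counts are:
  black short-haired: 220 × 9/16 = 123.75
  black long-haired: 220 × 3/16 = 41.25
  brown short-haired: 220 × 3/16 = 41.25
  brown long-haired: 220 × 1/16 = 13.75
χ² = Σ (O − E)² / E
  black short-haired: (150 − 123.75)² / 123.75 = 5.5682
  black long-haired: (23 − 41.25)² / 41.25 = 8.0742
  brown short-haired: (31 − 41.25)² / 41.25 = 2.5470
  brown long-haired: (16 − 13.75)² / 13.75 = 0.3682
χ² = 5.5682 + 8.0742 + 2.5470 + 0.3682 = 16.5576 ≈ 16.558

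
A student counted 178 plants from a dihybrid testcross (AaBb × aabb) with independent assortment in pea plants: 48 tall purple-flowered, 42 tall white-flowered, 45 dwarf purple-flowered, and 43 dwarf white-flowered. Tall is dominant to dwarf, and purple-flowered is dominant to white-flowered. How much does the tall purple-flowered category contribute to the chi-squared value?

A dihybrid testcross with independent assortment gives a 1:1:1:1 ratio.
Under the 1:1:1:1 hypothesis (Σ ratio = 4, N = 178):
  tall purple-flowered: 178 × 1/4 = 44.5
  tall white-flowered: 178 × 1/4 = 44.5
  dwarf purple-flowered: 178 × 1/4 = 44.5
  dwarf white-flowered: 178 × 1/4 = 44.5
Contribution of tall purple-flowered: (48 − 44.5)² / 44.5 = 0.2753

0.275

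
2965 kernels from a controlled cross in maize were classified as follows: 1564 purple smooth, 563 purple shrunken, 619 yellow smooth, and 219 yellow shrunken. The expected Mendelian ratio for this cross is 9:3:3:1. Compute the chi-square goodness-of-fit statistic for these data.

Total ratio parts = 16. Expected numbers out of 2965:
  purple smooth: 2965 × 9/16 = 1667.8125
  purple shrunken: 2965 × 3/16 = 555.9375
  yellow smooth: 2965 × 3/16 = 555.9375
  yellow shrunken: 2965 × 1/16 = 185.3125
χ² = Σ (O − E)² / E
  purple smooth: (1564 − 1667.8125)² / 1667.8125 = 6.4618
  purple shrunken: (563 − 555.9375)² / 555.9375 = 0.0897
  yellow smooth: (619 − 555.9375)² / 555.9375 = 7.1535
  yellow shrunken: (219 − 185.3125)² / 185.3125 = 6.1240
χ² = 6.4618 + 0.0897 + 7.1535 + 6.1240 = 19.829

19.829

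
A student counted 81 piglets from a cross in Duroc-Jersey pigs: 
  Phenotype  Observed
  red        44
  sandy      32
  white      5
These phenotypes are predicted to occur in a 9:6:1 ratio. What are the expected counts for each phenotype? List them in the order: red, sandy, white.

45.5625, 30.375, 5.0625

Expected counts for N = 81 under a 9:6:1 ratio (total parts = 16):
  red: 81 × 9/16 = 45.5625
  sandy: 81 × 6/16 = 30.375
  white: 81 × 1/16 = 5.0625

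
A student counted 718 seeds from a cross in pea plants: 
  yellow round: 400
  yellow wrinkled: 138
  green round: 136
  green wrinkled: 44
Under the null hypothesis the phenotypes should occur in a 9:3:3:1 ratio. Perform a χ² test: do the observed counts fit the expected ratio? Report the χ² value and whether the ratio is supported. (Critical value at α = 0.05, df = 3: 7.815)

0.153; consistent

Under the 9:3:3:1 hypothesis (Σ ratio = 16, N = 718):
  yellow round: 718 × 9/16 = 403.875
  yellow wrinkled: 718 × 3/16 = 134.625
  green round: 718 × 3/16 = 134.625
  green wrinkled: 718 × 1/16 = 44.875
χ² = Σ (O − E)² / E
  yellow round: (400 − 403.875)² / 403.875 = 0.0372
  yellow wrinkled: (138 − 134.625)² / 134.625 = 0.0846
  green round: (136 − 134.625)² / 134.625 = 0.0140
  green wrinkled: (44 − 44.875)² / 44.875 = 0.0171
χ² = 0.0372 + 0.0846 + 0.0140 + 0.0171 = 0.1529 ≈ 0.153
Degrees of freedom = 4 − 1 = 3; critical value at α = 0.05 is 7.815.
Since 0.153 < 7.815, we fail to reject the null hypothesis — the data are consistent with the 9:3:3:1 ratio.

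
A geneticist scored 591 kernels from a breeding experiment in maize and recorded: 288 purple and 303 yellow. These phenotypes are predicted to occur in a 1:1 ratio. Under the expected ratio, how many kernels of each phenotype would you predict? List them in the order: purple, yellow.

Expected counts for N = 591 under a 1:1 ratio (total parts = 2):
  purple: 591 × 1/2 = 295.5
  yellow: 591 × 1/2 = 295.5

295.5, 295.5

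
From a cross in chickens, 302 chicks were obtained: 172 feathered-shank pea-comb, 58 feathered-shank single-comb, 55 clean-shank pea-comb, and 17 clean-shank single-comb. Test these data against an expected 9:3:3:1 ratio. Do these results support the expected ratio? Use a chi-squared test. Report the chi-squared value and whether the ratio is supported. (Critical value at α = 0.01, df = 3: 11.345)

0.293; consistent

Total ratio parts = 16. Expected numbers out of 302:
  feathered-shank pea-comb: 302 × 9/16 = 169.875
  feathered-shank single-comb: 302 × 3/16 = 56.625
  clean-shank pea-comb: 302 × 3/16 = 56.625
  clean-shank single-comb: 302 × 1/16 = 18.875
χ² = Σ (O − E)² / E
  feathered-shank pea-comb: (172 − 169.875)² / 169.875 = 0.0266
  feathered-shank single-comb: (58 − 56.625)² / 56.625 = 0.0334
  clean-shank pea-comb: (55 − 56.625)² / 56.625 = 0.0466
  clean-shank single-comb: (17 − 18.875)² / 18.875 = 0.1863
χ² = 0.0266 + 0.0334 + 0.0466 + 0.1863 = 0.2929 ≈ 0.293
Degrees of freedom = 4 − 1 = 3; critical value at α = 0.01 is 11.345.
Since 0.293 < 11.345, we fail to reject the null hypothesis — the data are consistent with the 9:3:3:1 ratio.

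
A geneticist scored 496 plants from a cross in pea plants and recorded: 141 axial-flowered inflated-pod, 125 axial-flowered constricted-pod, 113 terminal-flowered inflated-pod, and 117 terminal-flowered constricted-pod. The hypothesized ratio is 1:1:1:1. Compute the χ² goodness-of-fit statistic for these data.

The 1:1:1:1 ratio has 4 parts, so with N = 496 the expected counts are:
  axial-flowered inflated-pod: 496 × 1/4 = 124
  axial-flowered constricted-pod: 496 × 1/4 = 124
  terminal-flowered inflated-pod: 496 × 1/4 = 124
  terminal-flowered constricted-pod: 496 × 1/4 = 124
χ² = Σ (O − E)² / E
  axial-flowered inflated-pod: (141 − 124)² / 124 = 2.3306
  axial-flowered constricted-pod: (125 − 124)² / 124 = 0.0081
  terminal-flowered inflated-pod: (113 − 124)² / 124 = 0.9758
  terminal-flowered constricted-pod: (117 − 124)² / 124 = 0.3952
χ² = 2.3306 + 0.0081 + 0.9758 + 0.3952 = 3.7097 ≈ 3.710

3.710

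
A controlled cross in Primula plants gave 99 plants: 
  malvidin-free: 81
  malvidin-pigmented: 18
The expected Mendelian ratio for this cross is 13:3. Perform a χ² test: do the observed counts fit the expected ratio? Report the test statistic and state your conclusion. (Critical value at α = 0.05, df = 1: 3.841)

Total ratio parts = 16. Expected numbers out of 99:
  malvidin-free: 99 × 13/16 = 80.4375
  malvidin-pigmented: 99 × 3/16 = 18.5625
χ² = Σ (O − E)² / E
  malvidin-free: (81 − 80.4375)² / 80.4375 = 0.0039
  malvidin-pigmented: (18 − 18.5625)² / 18.5625 = 0.0170
χ² = 0.0039 + 0.0170 = 0.0209 ≈ 0.021
Degrees of freedom = 2 − 1 = 1; critical value at α = 0.05 is 3.841.
Since 0.021 < 3.841, we fail to reject the null hypothesis — the data are consistent with the 13:3 ratio.

0.021; consistent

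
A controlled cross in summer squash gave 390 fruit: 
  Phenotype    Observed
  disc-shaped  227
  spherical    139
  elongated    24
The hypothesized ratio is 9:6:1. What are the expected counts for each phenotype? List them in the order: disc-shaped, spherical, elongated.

Total ratio parts = 16. Expected numbers out of 390:
  disc-shaped: 390 × 9/16 = 219.375
  spherical: 390 × 6/16 = 146.25
  elongated: 390 × 1/16 = 24.375

219.375, 146.25, 24.375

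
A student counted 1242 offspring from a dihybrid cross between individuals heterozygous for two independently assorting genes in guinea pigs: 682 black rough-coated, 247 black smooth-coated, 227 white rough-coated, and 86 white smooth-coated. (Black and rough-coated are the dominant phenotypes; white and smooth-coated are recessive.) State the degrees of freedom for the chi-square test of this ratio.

3

A dihybrid F₂ with independent assortment and complete dominance at both loci gives a 9:3:3:1 phenotypic ratio.
A goodness-of-fit test with 4 phenotype classes has df = 4 − 1 = 3.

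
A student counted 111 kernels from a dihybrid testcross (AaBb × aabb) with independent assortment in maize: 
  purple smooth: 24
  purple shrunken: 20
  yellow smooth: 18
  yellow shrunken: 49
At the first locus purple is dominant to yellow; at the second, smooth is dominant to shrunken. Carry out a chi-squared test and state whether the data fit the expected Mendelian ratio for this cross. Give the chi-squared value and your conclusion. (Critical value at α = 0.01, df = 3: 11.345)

A dihybrid testcross with independent assortment gives a 1:1:1:1 ratio.
Under the 1:1:1:1 hypothesis (Σ ratio = 4, N = 111):
  purple smooth: 111 × 1/4 = 27.75
  purple shrunken: 111 × 1/4 = 27.75
  yellow smooth: 111 × 1/4 = 27.75
  yellow shrunken: 111 × 1/4 = 27.75
χ² = Σ (O − E)² / E
  purple smooth: (24 − 27.75)² / 27.75 = 0.5068
  purple shrunken: (20 − 27.75)² / 27.75 = 2.1644
  yellow smooth: (18 − 27.75)² / 27.75 = 3.4257
  yellow shrunken: (49 − 27.75)² / 27.75 = 16.2725
χ² = 0.5068 + 2.1644 + 3.4257 + 16.2725 = 22.3694 ≈ 22.369
Degrees of freedom = 4 − 1 = 3; critical value at α = 0.01 is 11.345.
Since 22.369 > 11.345, we reject the null hypothesis — the data do not fit the 1:1:1:1 ratio.

22.369; not consistent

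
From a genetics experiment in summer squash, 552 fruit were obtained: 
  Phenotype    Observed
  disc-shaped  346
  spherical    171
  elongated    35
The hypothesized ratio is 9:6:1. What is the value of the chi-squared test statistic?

10.327

Under the 9:6:1 hypothesis (Σ ratio = 16, N = 552):
  disc-shaped: 552 × 9/16 = 310.5
  spherical: 552 × 6/16 = 207
  elongated: 552 × 1/16 = 34.5
χ² = Σ (O − E)² / E
  disc-shaped: (346 − 310.5)² / 310.5 = 4.0588
  spherical: (171 − 207)² / 207 = 6.2609
  elongated: (35 − 34.5)² / 34.5 = 0.0072
χ² = 4.0588 + 6.2609 + 0.0072 = 10.3269 ≈ 10.327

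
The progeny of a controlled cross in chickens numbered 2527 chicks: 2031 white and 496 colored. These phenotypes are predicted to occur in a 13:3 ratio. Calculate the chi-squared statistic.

The 13:3 ratio has 16 parts, so with N = 2527 the expected counts are:
  white: 2527 × 13/16 = 2053.1875
  colored: 2527 × 3/16 = 473.8125
χ² = Σ (O − E)² / E
  white: (2031 − 2053.1875)² / 2053.1875 = 0.2398
  colored: (496 − 473.8125)² / 473.8125 = 1.0390
χ² = 0.2398 + 1.0390 = 1.2788 ≈ 1.279

1.279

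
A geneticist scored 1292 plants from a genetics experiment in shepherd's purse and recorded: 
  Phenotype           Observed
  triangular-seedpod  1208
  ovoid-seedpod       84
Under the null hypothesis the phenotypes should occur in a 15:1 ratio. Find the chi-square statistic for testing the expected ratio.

The 15:1 ratio has 16 parts, so with N = 1292 the expected counts are:
  triangular-seedpod: 1292 × 15/16 = 1211.25
  ovoid-seedpod: 1292 × 1/16 = 80.75
χ² = Σ (O − E)² / E
  triangular-seedpod: (1208 − 1211.25)² / 1211.25 = 0.0087
  ovoid-seedpod: (84 − 80.75)² / 80.75 = 0.1308
χ² = 0.0087 + 0.1308 = 0.1395 ≈ 0.140

0.140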